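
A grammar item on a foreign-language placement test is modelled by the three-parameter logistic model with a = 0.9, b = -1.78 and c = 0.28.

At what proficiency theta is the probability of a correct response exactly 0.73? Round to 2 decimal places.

-1.21

P(theta) = c + (1 − c) · 1 / (1 + exp(−a(theta − b)))
Remove guessing floor: (0.73 − 0.28)/(1 − 0.28) = 0.6250
logit = ln(0.6250/0.3750) = 0.5108
theta = b + logit/(a) = -1.78 + 0.5108/0.9000 = -1.2124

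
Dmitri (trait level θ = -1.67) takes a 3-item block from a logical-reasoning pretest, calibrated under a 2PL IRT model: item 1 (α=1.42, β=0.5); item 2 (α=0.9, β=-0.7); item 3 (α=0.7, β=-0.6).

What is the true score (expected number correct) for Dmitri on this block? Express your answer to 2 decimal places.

0.66

P(θ) = 1 / (1 + exp(−α(θ − β)))
P_1 = 1/(1+e^{3.0814}) = 0.0439
P_2 = 1/(1+e^{0.8730}) = 0.2946
P_3 = 1/(1+e^{0.7490}) = 0.3210
E[score] = 0.0439 + 0.2946 + 0.3210 = 0.6596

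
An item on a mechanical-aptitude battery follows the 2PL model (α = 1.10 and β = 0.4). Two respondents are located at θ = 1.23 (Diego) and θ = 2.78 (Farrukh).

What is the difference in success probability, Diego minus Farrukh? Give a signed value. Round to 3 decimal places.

P(θ) = 1 / (1 + exp(−α(θ − β)))
P(Diego) = 0.7136  [exponent 0.9130]
P(Farrukh) = 0.9320  [exponent 2.6180]
Difference = 0.7136 − 0.9320 = -0.2184

-0.218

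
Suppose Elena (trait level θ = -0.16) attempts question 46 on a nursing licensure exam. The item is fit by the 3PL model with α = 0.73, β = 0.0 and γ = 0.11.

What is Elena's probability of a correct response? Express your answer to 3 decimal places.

0.529

P(θ) = γ + (1 − γ) · 1 / (1 + exp(−α(θ − β)))
Exponent: 0.73 × (-0.16 − 0.0) = -0.1168
1/(1 + e^{0.1168}) = 0.4708
P = 0.11 + 0.89 × 0.4708 = 0.5290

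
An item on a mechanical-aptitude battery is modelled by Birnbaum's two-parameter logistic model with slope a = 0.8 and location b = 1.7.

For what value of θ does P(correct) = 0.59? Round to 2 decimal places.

2.15

P(θ) = 1 / (1 + exp(−a(θ − b)))
logit = ln(0.5900/0.4100) = 0.3640
θ = b + logit/(a) = 1.7 + 0.3640/0.8000 = 2.1550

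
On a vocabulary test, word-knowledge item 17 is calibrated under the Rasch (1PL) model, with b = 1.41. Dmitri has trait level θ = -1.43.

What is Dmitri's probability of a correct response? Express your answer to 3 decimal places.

P(θ) = 1 / (1 + exp(−(θ − b)))
Exponent: (-1.43 − 1.41) = -2.8400
1/(1 + e^{2.8400}) = 0.0552
P = 0.0552

0.055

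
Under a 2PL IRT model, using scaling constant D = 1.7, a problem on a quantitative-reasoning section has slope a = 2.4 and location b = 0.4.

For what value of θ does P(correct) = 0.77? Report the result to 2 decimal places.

P(θ) = 1 / (1 + exp(−D·a(θ − b)))
logit = ln(0.7700/0.2300) = 1.2083
θ = b + logit/(1.7·a) = 0.4 + 1.2083/4.0800 = 0.6962

0.70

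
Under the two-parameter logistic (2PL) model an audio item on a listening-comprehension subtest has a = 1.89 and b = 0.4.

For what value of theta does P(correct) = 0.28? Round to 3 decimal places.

P(theta) = 1 / (1 + exp(−a(theta − b)))
logit = ln(0.2800/0.7200) = -0.9445
theta = b + logit/(a) = 0.4 + (-0.9445)/1.8900 = -0.0997

-0.100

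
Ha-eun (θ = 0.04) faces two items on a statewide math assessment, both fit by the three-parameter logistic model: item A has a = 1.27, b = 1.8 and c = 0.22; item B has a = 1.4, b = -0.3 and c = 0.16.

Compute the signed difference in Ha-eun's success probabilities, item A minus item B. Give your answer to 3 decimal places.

-0.383

P(θ) = c + (1 − c) · 1 / (1 + exp(−a(θ − b)))
P_A = 0.2954
P_B = 0.6781
P_A − P_B = -0.3827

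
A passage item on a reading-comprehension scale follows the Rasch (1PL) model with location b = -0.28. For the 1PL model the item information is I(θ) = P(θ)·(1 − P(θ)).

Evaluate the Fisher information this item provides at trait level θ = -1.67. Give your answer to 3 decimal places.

0.160

P = 1/(1+e^{1.3900}) = 0.1994
P(1−P) = 0.1994 × 0.8006 = 0.1596
I = P(1−P) = 0.15964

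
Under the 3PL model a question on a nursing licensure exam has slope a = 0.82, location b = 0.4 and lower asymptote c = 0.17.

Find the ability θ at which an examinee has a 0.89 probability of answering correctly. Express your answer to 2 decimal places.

2.69

P(θ) = c + (1 − c) · 1 / (1 + exp(−a(θ − b)))
Remove guessing floor: (0.89 − 0.17)/(1 − 0.17) = 0.8675
logit = ln(0.8675/0.1325) = 1.8788
θ = b + logit/(a) = 0.4 + 1.8788/0.8200 = 2.6912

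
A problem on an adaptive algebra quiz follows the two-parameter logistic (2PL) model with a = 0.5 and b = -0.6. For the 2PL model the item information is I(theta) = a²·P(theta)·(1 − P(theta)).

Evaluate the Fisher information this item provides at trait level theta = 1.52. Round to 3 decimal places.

P = 1/(1+e^{-1.0600}) = 0.7427
P(1−P) = 0.7427 × 0.2573 = 0.1911
I = a² × P(1−P) = 0.5² × 0.1911 = 0.04778

0.048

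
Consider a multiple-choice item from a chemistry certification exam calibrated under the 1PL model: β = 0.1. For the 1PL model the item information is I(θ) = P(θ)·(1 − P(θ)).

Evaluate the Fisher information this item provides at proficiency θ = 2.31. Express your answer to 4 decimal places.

0.0891

P = 1/(1+e^{-2.2100}) = 0.9011
P(1−P) = 0.9011 × 0.0989 = 0.0891
I = P(1−P) = 0.08908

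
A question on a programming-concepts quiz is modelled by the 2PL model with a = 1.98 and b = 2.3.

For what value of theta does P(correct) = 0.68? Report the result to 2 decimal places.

2.68

P(theta) = 1 / (1 + exp(−a(theta − b)))
logit = ln(0.6800/0.3200) = 0.7538
theta = b + logit/(a) = 2.3 + 0.7538/1.9800 = 2.6807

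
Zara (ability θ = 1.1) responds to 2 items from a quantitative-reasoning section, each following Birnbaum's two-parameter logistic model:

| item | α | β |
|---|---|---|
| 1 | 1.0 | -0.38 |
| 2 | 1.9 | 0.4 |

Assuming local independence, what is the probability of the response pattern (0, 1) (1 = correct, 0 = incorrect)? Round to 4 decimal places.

0.1466

P(θ) = 1 / (1 + exp(−α(θ − β)))
P_1 = 1/(1+e^{-1.4800}) = 0.8146
P_2 = 1/(1+e^{-1.3300}) = 0.7908
L = (1−P_1) × P_2 = 0.1854 × 0.7908 = 0.14664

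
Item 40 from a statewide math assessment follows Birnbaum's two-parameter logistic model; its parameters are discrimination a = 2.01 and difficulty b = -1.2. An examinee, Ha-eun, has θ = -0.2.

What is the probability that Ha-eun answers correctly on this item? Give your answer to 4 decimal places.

0.8818

P(θ) = 1 / (1 + exp(−a(θ − b)))
Exponent: 2.01 × (-0.2 − (-1.2)) = 2.0100
1/(1 + e^{-2.0100}) = 0.8818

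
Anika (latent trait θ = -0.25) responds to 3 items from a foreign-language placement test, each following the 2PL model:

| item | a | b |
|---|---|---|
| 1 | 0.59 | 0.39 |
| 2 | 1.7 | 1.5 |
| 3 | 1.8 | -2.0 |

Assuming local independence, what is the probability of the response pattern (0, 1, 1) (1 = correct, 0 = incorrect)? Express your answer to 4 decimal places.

0.0276

P(θ) = 1 / (1 + exp(−a(θ − b)))
P_1 = 1/(1+e^{0.3776}) = 0.4067
P_2 = 1/(1+e^{2.9750}) = 0.0486
P_3 = 1/(1+e^{-3.1500}) = 0.9589
L = (1−P_1) × P_2 × P_3 = 0.5933 × 0.0486 × 0.9589 = 0.02763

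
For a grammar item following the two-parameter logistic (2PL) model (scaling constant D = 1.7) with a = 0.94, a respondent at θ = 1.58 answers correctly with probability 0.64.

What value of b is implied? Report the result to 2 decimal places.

P(θ) = 1 / (1 + exp(−D·a(θ − b)))
logit(0.64) = ln(0.64/0.36) = 0.5754
b = θ − logit/(1.7·a) = 1.58 − 0.5754/1.5980 = 1.2199

1.22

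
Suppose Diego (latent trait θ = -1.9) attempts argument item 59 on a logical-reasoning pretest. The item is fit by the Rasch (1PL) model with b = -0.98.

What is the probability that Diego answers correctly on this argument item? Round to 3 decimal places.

0.285

P(θ) = 1 / (1 + exp(−(θ − b)))
Exponent: (-1.9 − (-0.98)) = -0.9200
1/(1 + e^{0.9200}) = 0.2850
P = 0.2850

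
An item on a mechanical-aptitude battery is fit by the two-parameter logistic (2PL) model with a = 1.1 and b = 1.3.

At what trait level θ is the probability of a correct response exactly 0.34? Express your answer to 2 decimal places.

0.70

P(θ) = 1 / (1 + exp(−a(θ − b)))
logit = ln(0.3400/0.6600) = -0.6633
θ = b + logit/(a) = 1.3 + (-0.6633)/1.1000 = 0.6970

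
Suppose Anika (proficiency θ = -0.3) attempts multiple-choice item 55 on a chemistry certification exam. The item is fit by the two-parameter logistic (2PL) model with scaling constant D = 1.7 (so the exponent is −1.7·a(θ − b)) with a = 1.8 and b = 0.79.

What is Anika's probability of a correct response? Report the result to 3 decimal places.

P(θ) = 1 / (1 + exp(−D·a(θ − b)))
Exponent: 1.7 × 1.8 × (-0.3 − 0.79) = -3.3354
1/(1 + e^{3.3354}) = 0.0344
P = 0.0344

0.034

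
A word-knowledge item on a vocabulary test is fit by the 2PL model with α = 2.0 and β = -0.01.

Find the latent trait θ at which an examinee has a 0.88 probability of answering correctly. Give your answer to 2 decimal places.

0.99

P(θ) = 1 / (1 + exp(−α(θ − β)))
logit = ln(0.8800/0.1200) = 1.9924
θ = β + logit/(α) = -0.01 + 1.9924/2.0000 = 0.9862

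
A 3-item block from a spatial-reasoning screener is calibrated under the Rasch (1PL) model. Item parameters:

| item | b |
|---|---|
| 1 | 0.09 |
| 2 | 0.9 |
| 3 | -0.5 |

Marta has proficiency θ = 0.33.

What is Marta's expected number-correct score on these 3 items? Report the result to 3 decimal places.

P(θ) = 1 / (1 + exp(−(θ − b)))
P_1 = 1/(1+e^{-0.2400}) = 0.5597
P_2 = 1/(1+e^{0.5700}) = 0.3612
P_3 = 1/(1+e^{-0.8300}) = 0.6964
E[score] = 0.5597 + 0.3612 + 0.6964 = 1.6173

1.617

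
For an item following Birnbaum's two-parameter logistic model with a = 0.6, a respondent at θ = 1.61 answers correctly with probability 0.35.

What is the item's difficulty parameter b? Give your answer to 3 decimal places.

2.642

P(θ) = 1 / (1 + exp(−a(θ − b)))
logit(0.35) = ln(0.35/0.65) = -0.6190
b = θ − logit/(a) = 1.61 − (-0.6190)/0.6000 = 2.6417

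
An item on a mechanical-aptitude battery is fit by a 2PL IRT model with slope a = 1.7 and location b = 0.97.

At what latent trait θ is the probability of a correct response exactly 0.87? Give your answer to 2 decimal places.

2.09

P(θ) = 1 / (1 + exp(−a(θ − b)))
logit = ln(0.8700/0.1300) = 1.9010
θ = b + logit/(a) = 0.97 + 1.9010/1.7000 = 2.0882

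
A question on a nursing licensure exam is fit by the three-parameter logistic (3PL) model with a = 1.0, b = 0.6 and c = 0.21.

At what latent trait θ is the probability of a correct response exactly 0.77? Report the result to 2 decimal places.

1.49

P(θ) = c + (1 − c) · 1 / (1 + exp(−a(θ − b)))
Remove guessing floor: (0.77 − 0.21)/(1 − 0.21) = 0.7089
logit = ln(0.7089/0.2911) = 0.8899
θ = b + logit/(a) = 0.6 + 0.8899/1.0000 = 1.4899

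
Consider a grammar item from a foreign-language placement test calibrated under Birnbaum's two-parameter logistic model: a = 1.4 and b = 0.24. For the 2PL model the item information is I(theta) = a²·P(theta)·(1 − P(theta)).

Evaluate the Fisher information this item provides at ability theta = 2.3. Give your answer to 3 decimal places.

P = 1/(1+e^{-2.8840}) = 0.9470
P(1−P) = 0.9470 × 0.0530 = 0.0501
I = a² × P(1−P) = 1.4² × 0.0501 = 0.09829

0.098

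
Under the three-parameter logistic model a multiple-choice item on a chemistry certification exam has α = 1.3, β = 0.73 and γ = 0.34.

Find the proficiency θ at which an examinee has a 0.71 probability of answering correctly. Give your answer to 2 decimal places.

P(θ) = γ + (1 − γ) · 1 / (1 + exp(−α(θ − β)))
Remove guessing floor: (0.71 − 0.34)/(1 − 0.34) = 0.5606
logit = ln(0.5606/0.4394) = 0.2436
θ = β + logit/(α) = 0.73 + 0.2436/1.3000 = 0.9174

0.92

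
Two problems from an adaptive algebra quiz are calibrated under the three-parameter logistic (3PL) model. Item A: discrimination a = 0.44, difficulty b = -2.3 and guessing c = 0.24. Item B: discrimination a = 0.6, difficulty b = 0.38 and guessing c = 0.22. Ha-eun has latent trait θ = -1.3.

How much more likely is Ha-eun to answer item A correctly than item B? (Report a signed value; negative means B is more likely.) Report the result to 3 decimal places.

P(θ) = c + (1 − c) · 1 / (1 + exp(−a(θ − b)))
P_A = 0.7023
P_B = 0.4285
P_A − P_B = 0.2737

0.274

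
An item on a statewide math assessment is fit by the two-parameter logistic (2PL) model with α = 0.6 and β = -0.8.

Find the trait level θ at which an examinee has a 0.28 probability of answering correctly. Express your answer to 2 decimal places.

P(θ) = 1 / (1 + exp(−α(θ − β)))
logit = ln(0.2800/0.7200) = -0.9445
θ = β + logit/(α) = -0.8 + (-0.9445)/0.6000 = -2.3741

-2.37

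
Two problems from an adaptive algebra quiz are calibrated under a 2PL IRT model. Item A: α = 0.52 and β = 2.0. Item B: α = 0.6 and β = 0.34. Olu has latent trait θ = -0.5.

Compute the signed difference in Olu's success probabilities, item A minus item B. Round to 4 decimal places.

-0.1624

P(θ) = 1 / (1 + exp(−α(θ − β)))
P_A = 0.2142
P_B = 0.3766
P_A − P_B = -0.1624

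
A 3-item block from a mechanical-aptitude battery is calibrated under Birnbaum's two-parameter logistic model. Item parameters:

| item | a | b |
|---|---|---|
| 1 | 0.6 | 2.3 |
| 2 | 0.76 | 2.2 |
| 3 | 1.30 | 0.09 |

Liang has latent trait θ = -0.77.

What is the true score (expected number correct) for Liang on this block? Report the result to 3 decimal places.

0.478

P(θ) = 1 / (1 + exp(−a(θ − b)))
P_1 = 1/(1+e^{1.8420}) = 0.1368
P_2 = 1/(1+e^{2.2572}) = 0.0947
P_3 = 1/(1+e^{1.1180}) = 0.2464
E[score] = 0.1368 + 0.0947 + 0.2464 = 0.4779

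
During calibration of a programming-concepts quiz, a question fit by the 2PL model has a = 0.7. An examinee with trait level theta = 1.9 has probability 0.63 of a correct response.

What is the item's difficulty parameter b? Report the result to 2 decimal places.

1.14

P(theta) = 1 / (1 + exp(−a(theta − b)))
logit(0.63) = ln(0.63/0.37) = 0.5322
b = theta − logit/(a) = 1.9 − 0.5322/0.7000 = 1.1397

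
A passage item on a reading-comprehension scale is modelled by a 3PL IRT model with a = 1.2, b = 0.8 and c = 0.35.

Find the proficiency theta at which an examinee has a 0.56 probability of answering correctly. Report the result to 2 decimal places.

0.18

P(theta) = c + (1 − c) · 1 / (1 + exp(−a(theta − b)))
Remove guessing floor: (0.56 − 0.35)/(1 − 0.35) = 0.3231
logit = ln(0.3231/0.6769) = -0.7397
theta = b + logit/(a) = 0.8 + (-0.7397)/1.2000 = 0.1836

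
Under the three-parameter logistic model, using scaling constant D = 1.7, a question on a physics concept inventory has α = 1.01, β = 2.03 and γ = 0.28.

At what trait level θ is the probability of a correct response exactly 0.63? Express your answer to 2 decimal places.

2.00

P(θ) = γ + (1 − γ) · 1 / (1 + exp(−D·α(θ − β)))
Remove guessing floor: (0.63 − 0.28)/(1 − 0.28) = 0.4861
logit = ln(0.4861/0.5139) = -0.0556
θ = β + logit/(1.7·α) = 2.03 + (-0.0556)/1.7170 = 1.9976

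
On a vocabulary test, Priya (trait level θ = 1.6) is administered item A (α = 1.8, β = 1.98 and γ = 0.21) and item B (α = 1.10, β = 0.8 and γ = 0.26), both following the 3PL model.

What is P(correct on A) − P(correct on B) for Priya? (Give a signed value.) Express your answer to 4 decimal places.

-0.3081

P(θ) = γ + (1 − γ) · 1 / (1 + exp(−α(θ − β)))
P_A = 0.4749
P_B = 0.7830
P_A − P_B = -0.3081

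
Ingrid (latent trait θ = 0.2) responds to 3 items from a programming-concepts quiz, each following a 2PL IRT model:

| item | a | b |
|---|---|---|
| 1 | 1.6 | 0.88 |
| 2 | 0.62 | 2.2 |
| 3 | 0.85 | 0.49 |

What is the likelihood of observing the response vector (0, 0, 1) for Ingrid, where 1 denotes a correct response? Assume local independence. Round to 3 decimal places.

0.254

P(θ) = 1 / (1 + exp(−a(θ − b)))
P_1 = 1/(1+e^{1.0880}) = 0.2520
P_2 = 1/(1+e^{1.2400}) = 0.2244
P_3 = 1/(1+e^{0.2465}) = 0.4387
L = (1−P_1) × (1−P_2) × P_3 = 0.7480 × 0.7756 × 0.4387 = 0.25449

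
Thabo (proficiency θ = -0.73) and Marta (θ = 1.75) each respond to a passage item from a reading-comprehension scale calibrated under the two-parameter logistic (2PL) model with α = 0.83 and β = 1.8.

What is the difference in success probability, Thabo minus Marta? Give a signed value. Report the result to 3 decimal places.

P(θ) = 1 / (1 + exp(−α(θ − β)))
P(Thabo) = 0.1091  [exponent -2.0999]
P(Marta) = 0.4896  [exponent -0.0415]
Difference = 0.1091 − 0.4896 = -0.3805

-0.381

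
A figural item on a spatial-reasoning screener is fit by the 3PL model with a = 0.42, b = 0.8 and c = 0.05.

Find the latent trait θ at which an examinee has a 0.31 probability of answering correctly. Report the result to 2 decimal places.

-1.52

P(θ) = c + (1 − c) · 1 / (1 + exp(−a(θ − b)))
Remove guessing floor: (0.31 − 0.05)/(1 − 0.05) = 0.2737
logit = ln(0.2737/0.7263) = -0.9760
θ = b + logit/(a) = 0.8 + (-0.9760)/0.4200 = -1.5238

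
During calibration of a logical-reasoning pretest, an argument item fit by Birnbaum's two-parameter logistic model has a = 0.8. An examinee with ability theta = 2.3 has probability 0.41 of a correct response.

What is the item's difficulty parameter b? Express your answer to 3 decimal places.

2.755

P(theta) = 1 / (1 + exp(−a(theta − b)))
logit(0.41) = ln(0.41/0.59) = -0.3640
b = theta − logit/(a) = 2.3 − (-0.3640)/0.8000 = 2.7550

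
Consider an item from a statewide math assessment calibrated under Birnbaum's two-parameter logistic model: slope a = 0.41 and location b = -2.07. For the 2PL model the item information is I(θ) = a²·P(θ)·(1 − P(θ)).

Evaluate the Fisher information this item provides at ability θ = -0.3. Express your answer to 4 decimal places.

P = 1/(1+e^{-0.7257}) = 0.6739
P(1−P) = 0.6739 × 0.3261 = 0.2198
I = a² × P(1−P) = 0.41² × 0.2198 = 0.03694

0.0369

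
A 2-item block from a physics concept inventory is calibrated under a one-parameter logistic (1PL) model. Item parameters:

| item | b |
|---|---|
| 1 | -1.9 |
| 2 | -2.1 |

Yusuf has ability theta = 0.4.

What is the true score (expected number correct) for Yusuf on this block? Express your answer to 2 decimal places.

1.83

P(theta) = 1 / (1 + exp(−(theta − b)))
P_1 = 1/(1+e^{-2.3000}) = 0.9089
P_2 = 1/(1+e^{-2.5000}) = 0.9241
E[score] = 0.9089 + 0.9241 = 1.8330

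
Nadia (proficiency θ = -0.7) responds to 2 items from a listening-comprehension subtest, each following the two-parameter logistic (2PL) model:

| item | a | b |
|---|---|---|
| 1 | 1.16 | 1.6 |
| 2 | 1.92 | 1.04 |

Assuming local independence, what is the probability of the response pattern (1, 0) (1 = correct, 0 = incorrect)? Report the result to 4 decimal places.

P(θ) = 1 / (1 + exp(−a(θ − b)))
P_1 = 1/(1+e^{2.6680}) = 0.0649
P_2 = 1/(1+e^{3.3408}) = 0.0342
L = P_1 × (1−P_2) = 0.0649 × 0.9658 = 0.06267

0.0627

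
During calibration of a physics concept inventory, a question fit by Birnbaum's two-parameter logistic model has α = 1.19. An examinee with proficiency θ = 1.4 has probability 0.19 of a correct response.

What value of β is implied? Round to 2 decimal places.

P(θ) = 1 / (1 + exp(−α(θ − β)))
logit(0.19) = ln(0.19/0.81) = -1.4500
β = θ − logit/(α) = 1.4 − (-1.4500)/1.1900 = 2.6185

2.62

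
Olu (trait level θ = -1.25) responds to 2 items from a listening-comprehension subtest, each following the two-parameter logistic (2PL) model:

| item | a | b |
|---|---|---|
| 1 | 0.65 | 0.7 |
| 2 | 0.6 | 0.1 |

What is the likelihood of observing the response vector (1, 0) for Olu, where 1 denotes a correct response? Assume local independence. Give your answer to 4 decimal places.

P(θ) = 1 / (1 + exp(−a(θ − b)))
P_1 = 1/(1+e^{1.2675}) = 0.2197
P_2 = 1/(1+e^{0.8100}) = 0.3079
L = P_1 × (1−P_2) = 0.2197 × 0.6921 = 0.15205

0.1520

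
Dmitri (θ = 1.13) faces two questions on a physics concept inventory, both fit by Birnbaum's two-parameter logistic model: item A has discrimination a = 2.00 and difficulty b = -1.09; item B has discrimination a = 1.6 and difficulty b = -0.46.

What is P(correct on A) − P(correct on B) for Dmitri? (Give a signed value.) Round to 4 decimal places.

P(θ) = 1 / (1 + exp(−a(θ − b)))
P_A = 0.9883
P_B = 0.9272
P_A − P_B = 0.0612

0.0612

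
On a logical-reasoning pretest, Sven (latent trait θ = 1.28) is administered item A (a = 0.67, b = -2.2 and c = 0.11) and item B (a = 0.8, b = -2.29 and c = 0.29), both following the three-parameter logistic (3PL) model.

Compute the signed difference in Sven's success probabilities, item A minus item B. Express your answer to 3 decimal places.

P(θ) = c + (1 − c) · 1 / (1 + exp(−a(θ − b)))
P_A = 0.9212
P_B = 0.9614
P_A − P_B = -0.0402

-0.040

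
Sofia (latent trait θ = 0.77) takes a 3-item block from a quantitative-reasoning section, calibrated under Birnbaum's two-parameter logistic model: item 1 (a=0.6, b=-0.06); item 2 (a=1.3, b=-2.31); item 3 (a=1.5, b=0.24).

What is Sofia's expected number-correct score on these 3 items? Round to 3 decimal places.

2.293

P(θ) = 1 / (1 + exp(−a(θ − b)))
P_1 = 1/(1+e^{-0.4980}) = 0.6220
P_2 = 1/(1+e^{-4.0040}) = 0.9821
P_3 = 1/(1+e^{-0.7950}) = 0.6889
E[score] = 0.6220 + 0.9821 + 0.6889 = 2.2930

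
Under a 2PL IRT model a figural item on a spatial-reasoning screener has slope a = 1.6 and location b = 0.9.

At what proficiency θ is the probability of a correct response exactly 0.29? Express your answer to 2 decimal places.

P(θ) = 1 / (1 + exp(−a(θ − b)))
logit = ln(0.2900/0.7100) = -0.8954
θ = b + logit/(a) = 0.9 + (-0.8954)/1.6000 = 0.3404

0.34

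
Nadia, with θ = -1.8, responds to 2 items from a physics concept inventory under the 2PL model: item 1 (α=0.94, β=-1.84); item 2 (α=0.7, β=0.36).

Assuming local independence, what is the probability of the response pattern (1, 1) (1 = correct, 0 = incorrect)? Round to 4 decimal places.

P(θ) = 1 / (1 + exp(−α(θ − β)))
P_1 = 1/(1+e^{-0.0376}) = 0.5094
P_2 = 1/(1+e^{1.5120}) = 0.1806
L = P_1 × P_2 = 0.5094 × 0.1806 = 0.09202

0.0920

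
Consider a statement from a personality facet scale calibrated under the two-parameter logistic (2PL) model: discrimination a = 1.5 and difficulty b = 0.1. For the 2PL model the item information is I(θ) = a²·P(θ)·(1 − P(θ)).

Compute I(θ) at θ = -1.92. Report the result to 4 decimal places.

P = 1/(1+e^{3.0300}) = 0.0461
P(1−P) = 0.0461 × 0.9539 = 0.0440
I = a² × P(1−P) = 1.5² × 0.0440 = 0.09892

0.0989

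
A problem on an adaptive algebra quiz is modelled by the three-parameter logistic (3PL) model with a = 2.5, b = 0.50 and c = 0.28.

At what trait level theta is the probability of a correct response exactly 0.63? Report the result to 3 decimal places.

0.478

P(theta) = c + (1 − c) · 1 / (1 + exp(−a(theta − b)))
Remove guessing floor: (0.63 − 0.28)/(1 − 0.28) = 0.4861
logit = ln(0.4861/0.5139) = -0.0556
theta = b + logit/(a) = 0.50 + (-0.0556)/2.5000 = 0.4778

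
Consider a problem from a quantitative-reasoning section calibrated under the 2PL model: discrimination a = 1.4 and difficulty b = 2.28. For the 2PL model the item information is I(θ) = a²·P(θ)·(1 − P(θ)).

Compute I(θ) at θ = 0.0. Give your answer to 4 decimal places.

P = 1/(1+e^{3.1920}) = 0.0395
P(1−P) = 0.0395 × 0.9605 = 0.0379
I = a² × P(1−P) = 1.4² × 0.0379 = 0.07430

0.0743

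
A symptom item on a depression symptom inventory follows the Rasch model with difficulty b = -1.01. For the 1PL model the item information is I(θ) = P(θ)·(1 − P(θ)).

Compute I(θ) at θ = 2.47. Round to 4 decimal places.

P = 1/(1+e^{-3.4800}) = 0.9701
P(1−P) = 0.9701 × 0.0299 = 0.0290
I = P(1−P) = 0.02899

0.0290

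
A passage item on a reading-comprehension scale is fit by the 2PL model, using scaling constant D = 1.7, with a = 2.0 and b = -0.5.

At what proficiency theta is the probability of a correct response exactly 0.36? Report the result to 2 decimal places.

-0.67

P(theta) = 1 / (1 + exp(−D·a(theta − b)))
logit = ln(0.3600/0.6400) = -0.5754
theta = b + logit/(1.7·a) = -0.5 + (-0.5754)/3.4000 = -0.6692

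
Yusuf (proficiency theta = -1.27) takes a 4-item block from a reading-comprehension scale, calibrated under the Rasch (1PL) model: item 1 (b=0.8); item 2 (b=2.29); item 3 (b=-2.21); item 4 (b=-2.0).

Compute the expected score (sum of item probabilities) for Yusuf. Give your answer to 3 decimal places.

P(theta) = 1 / (1 + exp(−(theta − b)))
P_1 = 1/(1+e^{2.0700}) = 0.1120
P_2 = 1/(1+e^{3.5600}) = 0.0277
P_3 = 1/(1+e^{-0.9400}) = 0.7191
P_4 = 1/(1+e^{-0.7300}) = 0.6748
E[score] = 0.1120 + 0.0277 + 0.7191 + 0.6748 = 1.5336

1.534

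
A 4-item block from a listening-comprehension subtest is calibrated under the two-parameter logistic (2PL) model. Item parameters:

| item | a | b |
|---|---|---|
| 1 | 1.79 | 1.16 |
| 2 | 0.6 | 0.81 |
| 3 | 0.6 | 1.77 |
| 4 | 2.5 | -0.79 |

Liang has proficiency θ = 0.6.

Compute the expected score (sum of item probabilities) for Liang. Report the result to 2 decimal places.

P(θ) = 1 / (1 + exp(−a(θ − b)))
P_1 = 1/(1+e^{1.0024}) = 0.2685
P_2 = 1/(1+e^{0.1260}) = 0.4685
P_3 = 1/(1+e^{0.7020}) = 0.3314
P_4 = 1/(1+e^{-3.4750}) = 0.9700
E[score] = 0.2685 + 0.4685 + 0.3314 + 0.9700 = 2.0383

2.04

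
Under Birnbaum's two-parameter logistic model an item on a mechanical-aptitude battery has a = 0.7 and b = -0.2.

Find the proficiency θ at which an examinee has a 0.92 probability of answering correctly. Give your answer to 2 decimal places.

3.29

P(θ) = 1 / (1 + exp(−a(θ − b)))
logit = ln(0.9200/0.0800) = 2.4423
θ = b + logit/(a) = -0.2 + 2.4423/0.7000 = 3.2891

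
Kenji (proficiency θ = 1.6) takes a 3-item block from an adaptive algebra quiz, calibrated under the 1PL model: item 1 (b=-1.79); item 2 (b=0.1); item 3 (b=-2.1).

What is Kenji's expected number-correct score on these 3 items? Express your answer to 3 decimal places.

2.761

P(θ) = 1 / (1 + exp(−(θ − b)))
P_1 = 1/(1+e^{-3.3900}) = 0.9674
P_2 = 1/(1+e^{-1.5000}) = 0.8176
P_3 = 1/(1+e^{-3.7000}) = 0.9759
E[score] = 0.9674 + 0.8176 + 0.9759 = 2.7608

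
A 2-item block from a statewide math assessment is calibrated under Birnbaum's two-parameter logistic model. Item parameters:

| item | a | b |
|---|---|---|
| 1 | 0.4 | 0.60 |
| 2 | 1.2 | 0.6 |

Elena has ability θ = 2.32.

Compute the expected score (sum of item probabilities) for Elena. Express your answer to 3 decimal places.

P(θ) = 1 / (1 + exp(−a(θ − b)))
P_1 = 1/(1+e^{-0.6880}) = 0.6655
P_2 = 1/(1+e^{-2.0640}) = 0.8874
E[score] = 0.6655 + 0.8874 = 1.5529

1.553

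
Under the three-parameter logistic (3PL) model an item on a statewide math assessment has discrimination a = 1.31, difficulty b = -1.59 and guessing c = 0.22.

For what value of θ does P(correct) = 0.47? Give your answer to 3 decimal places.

P(θ) = c + (1 − c) · 1 / (1 + exp(−a(θ − b)))
Remove guessing floor: (0.47 − 0.22)/(1 − 0.22) = 0.3205
logit = ln(0.3205/0.6795) = -0.7514
θ = b + logit/(a) = -1.59 + (-0.7514)/1.3100 = -2.1636

-2.164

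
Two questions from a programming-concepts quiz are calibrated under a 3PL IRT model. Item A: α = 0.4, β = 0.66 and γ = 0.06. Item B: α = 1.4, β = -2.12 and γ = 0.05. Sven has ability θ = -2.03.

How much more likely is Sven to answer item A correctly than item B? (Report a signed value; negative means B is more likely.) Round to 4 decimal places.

P(θ) = γ + (1 − γ) · 1 / (1 + exp(−α(θ − β)))
P_A = 0.2990
P_B = 0.5549
P_A − P_B = -0.2559

-0.2559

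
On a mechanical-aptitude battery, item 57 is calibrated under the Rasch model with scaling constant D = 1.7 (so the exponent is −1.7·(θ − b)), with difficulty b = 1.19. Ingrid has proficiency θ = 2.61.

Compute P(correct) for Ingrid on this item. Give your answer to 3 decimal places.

0.918

P(θ) = 1 / (1 + exp(−D·(θ − b)))
Exponent: 1.7 × (2.61 − 1.19) = 2.4140
1/(1 + e^{-2.4140}) = 0.9179
P = 0.9179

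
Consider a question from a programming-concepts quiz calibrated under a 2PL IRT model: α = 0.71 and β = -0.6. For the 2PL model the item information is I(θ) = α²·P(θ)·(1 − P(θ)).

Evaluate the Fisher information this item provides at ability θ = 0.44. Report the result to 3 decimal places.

P = 1/(1+e^{-0.7384}) = 0.6766
P(1−P) = 0.6766 × 0.3234 = 0.2188
I = α² × P(1−P) = 0.71² × 0.2188 = 0.11030

0.110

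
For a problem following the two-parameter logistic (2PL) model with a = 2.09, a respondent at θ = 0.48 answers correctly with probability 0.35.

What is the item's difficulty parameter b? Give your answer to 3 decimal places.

P(θ) = 1 / (1 + exp(−a(θ − b)))
logit(0.35) = ln(0.35/0.65) = -0.6190
b = θ − logit/(a) = 0.48 − (-0.6190)/2.0900 = 0.7762

0.776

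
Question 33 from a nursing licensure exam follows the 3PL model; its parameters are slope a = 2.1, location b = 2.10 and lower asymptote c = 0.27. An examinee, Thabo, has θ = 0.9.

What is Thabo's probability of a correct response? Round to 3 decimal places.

0.324

P(θ) = c + (1 − c) · 1 / (1 + exp(−a(θ − b)))
Exponent: 2.1 × (0.9 − 2.10) = -2.5200
1/(1 + e^{2.5200}) = 0.0745
P = 0.27 + 0.73 × 0.0745 = 0.3244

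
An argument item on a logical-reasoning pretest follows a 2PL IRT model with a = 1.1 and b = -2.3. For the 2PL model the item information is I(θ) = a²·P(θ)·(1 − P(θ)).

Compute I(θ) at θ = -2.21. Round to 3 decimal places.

P = 1/(1+e^{-0.0990}) = 0.5247
P(1−P) = 0.5247 × 0.4753 = 0.2494
I = a² × P(1−P) = 1.1² × 0.2494 = 0.30176

0.302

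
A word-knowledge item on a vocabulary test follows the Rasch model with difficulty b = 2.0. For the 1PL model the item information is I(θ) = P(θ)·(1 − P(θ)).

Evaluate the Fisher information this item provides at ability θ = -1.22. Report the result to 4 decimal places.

0.0369

P = 1/(1+e^{3.2200}) = 0.0384
P(1−P) = 0.0384 × 0.9616 = 0.0369
I = P(1−P) = 0.03694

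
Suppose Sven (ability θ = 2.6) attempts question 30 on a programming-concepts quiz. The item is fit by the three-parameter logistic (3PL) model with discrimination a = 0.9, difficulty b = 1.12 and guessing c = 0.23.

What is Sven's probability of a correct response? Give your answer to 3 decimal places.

0.839

P(θ) = c + (1 − c) · 1 / (1 + exp(−a(θ − b)))
Exponent: 0.9 × (2.6 − 1.12) = 1.3320
1/(1 + e^{-1.3320}) = 0.7912
P = 0.23 + 0.77 × 0.7912 = 0.8392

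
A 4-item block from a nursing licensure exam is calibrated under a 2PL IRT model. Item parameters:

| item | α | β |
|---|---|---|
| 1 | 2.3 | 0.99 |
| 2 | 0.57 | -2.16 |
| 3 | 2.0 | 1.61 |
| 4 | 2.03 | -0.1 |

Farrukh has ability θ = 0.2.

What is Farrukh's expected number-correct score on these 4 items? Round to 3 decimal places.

P(θ) = 1 / (1 + exp(−α(θ − β)))
P_1 = 1/(1+e^{1.8170}) = 0.1398
P_2 = 1/(1+e^{-1.3452}) = 0.7933
P_3 = 1/(1+e^{2.8200}) = 0.0563
P_4 = 1/(1+e^{-0.6090}) = 0.6477
E[score] = 0.1398 + 0.7933 + 0.0563 + 0.6477 = 1.6371

1.637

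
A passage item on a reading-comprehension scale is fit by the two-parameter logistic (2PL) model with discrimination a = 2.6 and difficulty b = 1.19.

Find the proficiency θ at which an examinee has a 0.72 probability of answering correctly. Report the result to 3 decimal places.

1.553

P(θ) = 1 / (1 + exp(−a(θ − b)))
logit = ln(0.7200/0.2800) = 0.9445
θ = b + logit/(a) = 1.19 + 0.9445/2.6000 = 1.5533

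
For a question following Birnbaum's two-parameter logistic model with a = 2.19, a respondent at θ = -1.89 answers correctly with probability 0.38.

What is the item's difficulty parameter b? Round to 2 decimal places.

-1.67

P(θ) = 1 / (1 + exp(−a(θ − b)))
logit(0.38) = ln(0.38/0.62) = -0.4895
b = θ − logit/(a) = -1.89 − (-0.4895)/2.1900 = -1.6665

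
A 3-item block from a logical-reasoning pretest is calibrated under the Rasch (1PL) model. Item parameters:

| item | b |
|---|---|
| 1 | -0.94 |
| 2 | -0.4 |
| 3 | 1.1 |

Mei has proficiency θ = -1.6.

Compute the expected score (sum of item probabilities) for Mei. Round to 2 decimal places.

0.64

P(θ) = 1 / (1 + exp(−(θ − b)))
P_1 = 1/(1+e^{0.6600}) = 0.3407
P_2 = 1/(1+e^{1.2000}) = 0.2315
P_3 = 1/(1+e^{2.7000}) = 0.0630
E[score] = 0.3407 + 0.2315 + 0.0630 = 0.6352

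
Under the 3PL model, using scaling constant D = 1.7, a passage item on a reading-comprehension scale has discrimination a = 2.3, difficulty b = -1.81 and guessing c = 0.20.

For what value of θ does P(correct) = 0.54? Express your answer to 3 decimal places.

-1.887

P(θ) = c + (1 − c) · 1 / (1 + exp(−D·a(θ − b)))
Remove guessing floor: (0.54 − 0.20)/(1 − 0.20) = 0.4250
logit = ln(0.4250/0.5750) = -0.3023
θ = b + logit/(1.7·a) = -1.81 + (-0.3023)/3.9100 = -1.8873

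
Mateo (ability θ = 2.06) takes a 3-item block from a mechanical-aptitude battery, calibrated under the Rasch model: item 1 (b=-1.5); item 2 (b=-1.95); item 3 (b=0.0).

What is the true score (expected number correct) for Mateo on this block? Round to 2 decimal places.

2.84

P(θ) = 1 / (1 + exp(−(θ − b)))
P_1 = 1/(1+e^{-3.5600}) = 0.9723
P_2 = 1/(1+e^{-4.0100}) = 0.9822
P_3 = 1/(1+e^{-2.0600}) = 0.8870
E[score] = 0.9723 + 0.9822 + 0.8870 = 2.8415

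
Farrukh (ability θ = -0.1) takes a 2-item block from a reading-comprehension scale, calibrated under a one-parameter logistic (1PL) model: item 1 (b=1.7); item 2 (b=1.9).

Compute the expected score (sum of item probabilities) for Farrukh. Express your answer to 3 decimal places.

0.261

P(θ) = 1 / (1 + exp(−(θ − b)))
P_1 = 1/(1+e^{1.8000}) = 0.1419
P_2 = 1/(1+e^{2.0000}) = 0.1192
E[score] = 0.1419 + 0.1192 = 0.2611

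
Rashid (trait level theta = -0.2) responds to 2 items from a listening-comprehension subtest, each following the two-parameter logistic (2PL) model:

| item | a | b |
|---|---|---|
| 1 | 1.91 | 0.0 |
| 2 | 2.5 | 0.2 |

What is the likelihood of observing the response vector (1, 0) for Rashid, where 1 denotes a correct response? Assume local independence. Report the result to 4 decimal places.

P(theta) = 1 / (1 + exp(−a(theta − b)))
P_1 = 1/(1+e^{0.3820}) = 0.4056
P_2 = 1/(1+e^{1.0000}) = 0.2689
L = P_1 × (1−P_2) = 0.4056 × 0.7311 = 0.29655

0.2965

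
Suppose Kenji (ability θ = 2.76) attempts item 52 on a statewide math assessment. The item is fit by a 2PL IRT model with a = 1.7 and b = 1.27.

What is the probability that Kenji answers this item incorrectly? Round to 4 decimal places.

P(θ) = 1 / (1 + exp(−a(θ − b)))
Exponent: 1.7 × (2.76 − 1.27) = 2.5330
1/(1 + e^{-2.5330}) = 0.9264
P(incorrect) = 1 − 0.9264 = 0.0736

0.0736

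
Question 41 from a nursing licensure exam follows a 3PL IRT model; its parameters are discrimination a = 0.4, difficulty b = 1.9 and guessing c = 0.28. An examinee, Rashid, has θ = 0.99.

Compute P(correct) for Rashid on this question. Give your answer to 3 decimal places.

0.575

P(θ) = c + (1 − c) · 1 / (1 + exp(−a(θ − b)))
Exponent: 0.4 × (0.99 − 1.9) = -0.3640
1/(1 + e^{0.3640}) = 0.4100
P = 0.28 + 0.72 × 0.4100 = 0.5752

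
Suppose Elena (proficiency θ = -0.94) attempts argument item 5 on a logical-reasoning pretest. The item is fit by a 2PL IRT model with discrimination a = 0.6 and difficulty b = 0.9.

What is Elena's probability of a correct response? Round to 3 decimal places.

P(θ) = 1 / (1 + exp(−a(θ − b)))
Exponent: 0.6 × (-0.94 − 0.9) = -1.1040
1/(1 + e^{1.1040}) = 0.2490

0.249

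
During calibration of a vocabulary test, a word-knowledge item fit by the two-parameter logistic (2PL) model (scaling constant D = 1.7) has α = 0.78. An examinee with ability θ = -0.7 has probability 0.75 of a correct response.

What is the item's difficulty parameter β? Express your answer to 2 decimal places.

-1.53

P(θ) = 1 / (1 + exp(−D·α(θ − β)))
logit(0.75) = ln(0.75/0.25) = 1.0986
β = θ − logit/(1.7·α) = -0.7 − 1.0986/1.3260 = -1.5285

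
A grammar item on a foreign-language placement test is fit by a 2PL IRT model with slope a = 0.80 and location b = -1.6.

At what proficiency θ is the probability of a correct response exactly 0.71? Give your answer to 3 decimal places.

-0.481

P(θ) = 1 / (1 + exp(−a(θ − b)))
logit = ln(0.7100/0.2900) = 0.8954
θ = b + logit/(a) = -1.6 + 0.8954/0.8000 = -0.4808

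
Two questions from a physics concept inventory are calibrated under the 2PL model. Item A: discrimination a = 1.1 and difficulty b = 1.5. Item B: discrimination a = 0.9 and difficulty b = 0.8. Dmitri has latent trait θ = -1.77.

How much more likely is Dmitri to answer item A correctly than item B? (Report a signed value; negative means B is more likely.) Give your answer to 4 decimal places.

P(θ) = 1 / (1 + exp(−a(θ − b)))
P_A = 0.0267
P_B = 0.0901
P_A − P_B = -0.0634

-0.0634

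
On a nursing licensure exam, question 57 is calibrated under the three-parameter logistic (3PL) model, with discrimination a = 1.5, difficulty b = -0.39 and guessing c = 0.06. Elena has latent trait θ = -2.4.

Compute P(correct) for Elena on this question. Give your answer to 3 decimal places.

0.104

P(θ) = c + (1 − c) · 1 / (1 + exp(−a(θ − b)))
Exponent: 1.5 × (-2.4 − (-0.39)) = -3.0150
1/(1 + e^{3.0150}) = 0.0468
P = 0.06 + 0.94 × 0.0468 = 0.1039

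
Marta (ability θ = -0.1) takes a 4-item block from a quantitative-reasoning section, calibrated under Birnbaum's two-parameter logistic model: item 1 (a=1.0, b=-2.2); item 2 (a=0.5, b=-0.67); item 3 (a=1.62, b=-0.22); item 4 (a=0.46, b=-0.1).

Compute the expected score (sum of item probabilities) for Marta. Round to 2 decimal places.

2.51

P(θ) = 1 / (1 + exp(−a(θ − b)))
P_1 = 1/(1+e^{-2.1000}) = 0.8909
P_2 = 1/(1+e^{-0.2850}) = 0.5708
P_3 = 1/(1+e^{-0.1944}) = 0.5484
P_4 = 1/(1+e^{0.0000}) = 0.5000
E[score] = 0.8909 + 0.5708 + 0.5484 + 0.5000 = 2.5101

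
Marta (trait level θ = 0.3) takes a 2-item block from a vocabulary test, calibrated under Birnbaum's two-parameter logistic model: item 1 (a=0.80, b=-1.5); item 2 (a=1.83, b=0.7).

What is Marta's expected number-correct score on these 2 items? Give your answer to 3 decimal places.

P(θ) = 1 / (1 + exp(−a(θ − b)))
P_1 = 1/(1+e^{-1.4400}) = 0.8085
P_2 = 1/(1+e^{0.7320}) = 0.3248
E[score] = 0.8085 + 0.3248 = 1.1332

1.133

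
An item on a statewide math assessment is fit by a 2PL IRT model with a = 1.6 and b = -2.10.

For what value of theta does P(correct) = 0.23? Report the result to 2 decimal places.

P(theta) = 1 / (1 + exp(−a(theta − b)))
logit = ln(0.2300/0.7700) = -1.2083
theta = b + logit/(a) = -2.10 + (-1.2083)/1.6000 = -2.8552

-2.86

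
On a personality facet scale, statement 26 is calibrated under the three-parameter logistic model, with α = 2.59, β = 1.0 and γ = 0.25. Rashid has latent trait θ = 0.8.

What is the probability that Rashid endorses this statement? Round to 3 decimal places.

0.530

P(θ) = γ + (1 − γ) · 1 / (1 + exp(−α(θ − β)))
Exponent: 2.59 × (0.8 − 1.0) = -0.5180
1/(1 + e^{0.5180}) = 0.3733
P = 0.25 + 0.75 × 0.3733 = 0.5300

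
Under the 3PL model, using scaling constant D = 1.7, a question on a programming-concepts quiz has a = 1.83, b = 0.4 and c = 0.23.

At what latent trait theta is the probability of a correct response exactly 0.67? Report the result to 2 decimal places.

P(theta) = c + (1 − c) · 1 / (1 + exp(−D·a(theta − b)))
Remove guessing floor: (0.67 − 0.23)/(1 − 0.23) = 0.5714
logit = ln(0.5714/0.4286) = 0.2877
theta = b + logit/(1.7·a) = 0.4 + 0.2877/3.1110 = 0.4925

0.49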